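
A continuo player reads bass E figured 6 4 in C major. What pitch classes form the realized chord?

E, A, C

A fourth above E in this key is A.
A sixth above E in this key is C.
Together with the bass E, this spells A minor in second inversion.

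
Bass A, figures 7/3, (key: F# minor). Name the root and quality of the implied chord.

The figures 7/3 indicate a seventh chord in root position.
In root position the bass is the root, so the root is A.
The chord tones are A, C#, E, G#, giving A major seventh.

A major seventh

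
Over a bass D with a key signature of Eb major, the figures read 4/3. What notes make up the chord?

The written figures 4/3 are shorthand for 6/4/3: the 6 is implied.
A third above D in this key is F.
A fourth above D in this key is G.
A sixth above D in this key is Bb.
Together with the bass D, this spells G minor seventh in second inversion.

D, F, G, Bb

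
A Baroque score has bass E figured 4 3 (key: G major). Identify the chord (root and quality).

A minor seventh

The figures 4 3 indicate a seventh chord in second inversion.
In second inversion the root lies a fourth above the bass: a fourth above E in G major is A.
The chord tones are E, G, A, C, giving A minor seventh.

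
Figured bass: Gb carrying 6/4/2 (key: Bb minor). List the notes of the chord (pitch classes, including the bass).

Gb, Ab, C, Eb

A second above Gb in this key is Ab.
A fourth above Gb in this key is C.
A sixth above Gb in this key is Eb.
Together with the bass Gb, this spells Ab dominant seventh in third inversion.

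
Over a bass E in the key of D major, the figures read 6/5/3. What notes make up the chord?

A third above E in this key is G.
A fifth above E in this key is B.
A sixth above E in this key is C#.
Together with the bass E, this spells C# half-diminished seventh in first inversion.

E, G, B, C#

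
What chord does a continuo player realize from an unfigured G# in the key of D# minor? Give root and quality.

G# minor

An unfigured bass indicates a triad in root position.
In root position the bass is the root, so the root is G#.
The chord tones are G#, B, D#, giving G# minor.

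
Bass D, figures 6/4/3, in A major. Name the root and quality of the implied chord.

The figures 6/4/3 indicate a seventh chord in second inversion.
In second inversion the root lies a fourth above the bass: a fourth above D in A major is G#.
The chord tones are D, F#, G#, B, giving G# half-diminished seventh.

G# half-diminished seventh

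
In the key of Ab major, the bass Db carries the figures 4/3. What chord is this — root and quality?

G half-diminished seventh

The figures 4/3 indicate a seventh chord in second inversion.
In second inversion the root lies a fourth above the bass: a fourth above Db in Ab major is G.
The chord tones are Db, F, G, Bb, giving G half-diminished seventh.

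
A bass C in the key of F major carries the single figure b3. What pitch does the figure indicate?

Eb

Counting 2 letter steps above C lands on E; in F major, that letter is E.
The b3 figure lowers it a semitone, giving Eb.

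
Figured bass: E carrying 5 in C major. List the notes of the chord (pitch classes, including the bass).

E, G, B

The written figures 5 are shorthand for 5/3: the 3 is implied.
A third above E in this key is G.
A fifth above E in this key is B.
Together with the bass E, this spells E minor in root position.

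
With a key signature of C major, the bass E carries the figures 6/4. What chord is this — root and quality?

A minor

The figures 6/4 indicate a triad in second inversion.
In second inversion the root lies a fourth above the bass: a fourth above E in C major is A.
The chord tones are E, A, C, giving A minor.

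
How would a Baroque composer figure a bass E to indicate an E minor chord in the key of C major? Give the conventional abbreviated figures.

E is the root of E minor, so the chord is in root position.
A triad in root position is figured 5/3, conventionally abbreviated (no figures — root-position triad).

no figures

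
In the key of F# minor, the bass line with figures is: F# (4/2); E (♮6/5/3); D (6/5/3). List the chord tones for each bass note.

F# (6/4/2): F#, G#, B, D.
E (♮6/5/3): E, G#, B, C.
D (6/5/3): D, F#, A, B.

F#, G#, B, D | E, G#, B, C | D, F#, A, B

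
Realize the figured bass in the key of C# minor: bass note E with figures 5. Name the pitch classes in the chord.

E, G#, B

The written figures 5 are shorthand for 5/3: the 3 is implied.
A third above E in this key is G#.
A fifth above E in this key is B.
Together with the bass E, this spells E major in root position.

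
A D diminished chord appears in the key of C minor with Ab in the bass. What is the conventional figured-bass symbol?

Ab is the fifth of D diminished, so the chord is in second inversion.
A triad in second inversion is figured 6/4, conventionally abbreviated 6/4.

6/4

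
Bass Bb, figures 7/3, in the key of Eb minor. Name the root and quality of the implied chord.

Bb minor seventh

The figures 7/3 indicate a seventh chord in root position.
In root position the bass is the root, so the root is Bb.
The chord tones are Bb, Db, F, Ab, giving Bb minor seventh.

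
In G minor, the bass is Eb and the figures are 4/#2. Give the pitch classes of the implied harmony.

The written figures 4/#2 are shorthand for 6/4/2: the 6 is implied.
A second above Eb in this key is F, raised to F# by the sharp.
A fourth above Eb in this key is A.
A sixth above Eb in this key is C.
Together with the bass Eb, this spells F# diminished seventh in third inversion.

Eb, F#, A, C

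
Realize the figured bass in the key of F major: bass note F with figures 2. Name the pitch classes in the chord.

The written figures 2 are shorthand for 6/4/2: the 6/4 are implied.
A second above F in this key is G.
A fourth above F in this key is Bb.
A sixth above F in this key is D.
Together with the bass F, this spells G minor seventh in third inversion.

F, G, Bb, D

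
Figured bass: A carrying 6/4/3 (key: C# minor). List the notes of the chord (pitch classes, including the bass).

A, C#, D#, F#

A third above A in this key is C#.
A fourth above A in this key is D#.
A sixth above A in this key is F#.
Together with the bass A, this spells D# half-diminished seventh in second inversion.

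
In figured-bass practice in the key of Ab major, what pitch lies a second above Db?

Eb

Counting 1 letter step above Db lands on E; in Ab major, that letter is Eb.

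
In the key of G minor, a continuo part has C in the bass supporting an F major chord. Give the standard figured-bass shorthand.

C is the fifth of F major, so the chord is in second inversion.
A triad in second inversion is figured 6/4, conventionally abbreviated 6/4.

6/4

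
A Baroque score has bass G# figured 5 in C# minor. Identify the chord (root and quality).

The figures 5 indicate a triad in root position.
In root position the bass is the root, so the root is G#.
The chord tones are G#, B, D#, giving G# minor.

G# minor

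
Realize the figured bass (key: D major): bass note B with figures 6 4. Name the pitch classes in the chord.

A fourth above B in this key is E.
A sixth above B in this key is G.
Together with the bass B, this spells E minor in second inversion.

B, E, G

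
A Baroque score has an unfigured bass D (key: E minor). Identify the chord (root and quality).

An unfigured bass indicates a triad in root position.
In root position the bass is the root, so the root is D.
The chord tones are D, F#, A, giving D major.

D major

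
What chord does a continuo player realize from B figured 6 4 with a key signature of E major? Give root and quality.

E major

The figures 6 4 indicate a triad in second inversion.
In second inversion the root lies a fourth above the bass: a fourth above B in E major is E.
The chord tones are B, E, G#, giving E major.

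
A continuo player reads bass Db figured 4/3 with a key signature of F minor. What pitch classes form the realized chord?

Db, F, G, Bb

The written figures 4/3 are shorthand for 6/4/3: the 6 is implied.
A third above Db in this key is F.
A fourth above Db in this key is G.
A sixth above Db in this key is Bb.
Together with the bass Db, this spells G half-diminished seventh in second inversion.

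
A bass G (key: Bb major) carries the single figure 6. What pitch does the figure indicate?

Eb

Counting 5 letter steps above G lands on E; in Bb major, that letter is Eb.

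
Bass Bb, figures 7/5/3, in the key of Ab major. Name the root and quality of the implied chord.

The figures 7/5/3 indicate a seventh chord in root position.
In root position the bass is the root, so the root is Bb.
The chord tones are Bb, Db, F, Ab, giving Bb minor seventh.

Bb minor seventh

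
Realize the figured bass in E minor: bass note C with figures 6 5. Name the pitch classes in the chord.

The written figures 6 5 are shorthand for 6/5/3: the 3 is implied.
A third above C in this key is E.
A fifth above C in this key is G.
A sixth above C in this key is A.
Together with the bass C, this spells A minor seventh in first inversion.

C, E, G, A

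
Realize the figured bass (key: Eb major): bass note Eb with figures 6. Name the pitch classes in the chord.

The written figures 6 are shorthand for 6/3: the 3 is implied.
A third above Eb in this key is G.
A sixth above Eb in this key is C.
Together with the bass Eb, this spells C minor in first inversion.

Eb, G, C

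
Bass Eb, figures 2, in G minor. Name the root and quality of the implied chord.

F dominant seventh

The figures 2 indicate a seventh chord in third inversion.
In third inversion the root lies a second above the bass: a second above Eb in G minor is F.
The chord tones are Eb, F, A, C, giving F dominant seventh.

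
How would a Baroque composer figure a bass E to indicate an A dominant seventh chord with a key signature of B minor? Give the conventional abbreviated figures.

E is the fifth of A dominant seventh, so the chord is in second inversion.
A seventh chord in second inversion is figured 6/4/3, conventionally abbreviated 4/3.

4/3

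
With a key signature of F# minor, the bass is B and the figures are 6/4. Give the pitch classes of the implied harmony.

A fourth above B in this key is E.
A sixth above B in this key is G#.
Together with the bass B, this spells E major in second inversion.

B, E, G#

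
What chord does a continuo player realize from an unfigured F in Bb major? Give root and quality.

F major

An unfigured bass indicates a triad in root position.
In root position the bass is the root, so the root is F.
The chord tones are F, A, C, giving F major.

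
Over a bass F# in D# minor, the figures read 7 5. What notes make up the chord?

F#, A#, C#, E#

The written figures 7 5 are shorthand for 7/5/3: the 3 is implied.
A third above F# in this key is A#.
A fifth above F# in this key is C#.
A seventh above F# in this key is E#.
Together with the bass F#, this spells F# major seventh in root position.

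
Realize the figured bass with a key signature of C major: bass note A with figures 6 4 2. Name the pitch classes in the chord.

A, B, D, F

A second above A in this key is B.
A fourth above A in this key is D.
A sixth above A in this key is F.
Together with the bass A, this spells B half-diminished seventh in third inversion.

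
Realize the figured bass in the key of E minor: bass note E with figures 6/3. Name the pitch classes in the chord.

A third above E in this key is G.
A sixth above E in this key is C.
Together with the bass E, this spells C major in first inversion.

E, G, C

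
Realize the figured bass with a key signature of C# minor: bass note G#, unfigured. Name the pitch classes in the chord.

G#, B, D#

An unfigured bass implies 5/3.
A third above G# in this key is B.
A fifth above G# in this key is D#.
Together with the bass G#, this spells G# minor in root position.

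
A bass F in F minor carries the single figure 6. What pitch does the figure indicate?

Counting 5 letter steps above F lands on D; in F minor, that letter is Db.

Db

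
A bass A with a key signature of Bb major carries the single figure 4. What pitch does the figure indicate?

D

Counting 3 letter steps above A lands on D; in Bb major, that letter is D.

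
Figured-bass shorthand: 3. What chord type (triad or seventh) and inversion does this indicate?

triad, root position

3 is shorthand for 5/3.
Intervals of 5/3 above the bass form a triad; the bass is the root, so this is root position.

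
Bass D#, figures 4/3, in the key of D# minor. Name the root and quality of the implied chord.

G# minor seventh

The figures 4/3 indicate a seventh chord in second inversion.
In second inversion the root lies a fourth above the bass: a fourth above D# in D# minor is G#.
The chord tones are D#, F#, G#, B, giving G# minor seventh.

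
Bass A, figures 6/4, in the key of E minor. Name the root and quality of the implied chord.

D major

The figures 6/4 indicate a triad in second inversion.
In second inversion the root lies a fourth above the bass: a fourth above A in E minor is D.
The chord tones are A, D, F#, giving D major.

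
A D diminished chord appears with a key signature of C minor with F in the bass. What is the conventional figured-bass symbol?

6

F is the third of D diminished, so the chord is in first inversion.
A triad in first inversion is figured 6/3, conventionally abbreviated 6.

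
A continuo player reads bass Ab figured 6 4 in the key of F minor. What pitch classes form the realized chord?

A fourth above Ab in this key is Db.
A sixth above Ab in this key is F.
Together with the bass Ab, this spells Db major in second inversion.

Ab, Db, F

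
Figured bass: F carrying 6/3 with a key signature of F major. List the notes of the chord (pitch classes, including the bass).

A third above F in this key is A.
A sixth above F in this key is D.
Together with the bass F, this spells D minor in first inversion.

F, A, D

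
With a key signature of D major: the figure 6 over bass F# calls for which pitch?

D

Counting 5 letter steps above F# lands on D; in D major, that letter is D.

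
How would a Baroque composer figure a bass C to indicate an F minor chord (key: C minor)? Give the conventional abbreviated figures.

6/4

C is the fifth of F minor, so the chord is in second inversion.
A triad in second inversion is figured 6/4, conventionally abbreviated 6/4.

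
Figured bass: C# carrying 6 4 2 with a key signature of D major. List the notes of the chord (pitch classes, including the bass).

C#, D, F#, A

A second above C# in this key is D.
A fourth above C# in this key is F#.
A sixth above C# in this key is A.
Together with the bass C#, this spells D major seventh in third inversion.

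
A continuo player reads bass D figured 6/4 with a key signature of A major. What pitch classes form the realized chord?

D, G#, B

A fourth above D in this key is G#.
A sixth above D in this key is B.
Together with the bass D, this spells G# diminished in second inversion.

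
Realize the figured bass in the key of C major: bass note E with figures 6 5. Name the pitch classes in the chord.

E, G, B, C

The written figures 6 5 are shorthand for 6/5/3: the 3 is implied.
A third above E in this key is G.
A fifth above E in this key is B.
A sixth above E in this key is C.
Together with the bass E, this spells C major seventh in first inversion.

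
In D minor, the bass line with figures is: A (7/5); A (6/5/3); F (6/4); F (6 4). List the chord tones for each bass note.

A, C, E, G | A, C, E, F | F, Bb, D | F, Bb, D

A (7/5/3): A, C, E, G.
A (6/5/3): A, C, E, F.
F (6/4): F, Bb, D.
F (6/4): F, Bb, D.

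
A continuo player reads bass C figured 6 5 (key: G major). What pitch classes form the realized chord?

C, E, G, A

The written figures 6 5 are shorthand for 6/5/3: the 3 is implied.
A third above C in this key is E.
A fifth above C in this key is G.
A sixth above C in this key is A.
Together with the bass C, this spells A minor seventh in first inversion.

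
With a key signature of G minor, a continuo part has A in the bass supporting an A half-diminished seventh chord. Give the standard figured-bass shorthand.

A is the root of A half-diminished seventh, so the chord is in root position.
A seventh chord in root position is figured 7/5/3, conventionally abbreviated 7.

7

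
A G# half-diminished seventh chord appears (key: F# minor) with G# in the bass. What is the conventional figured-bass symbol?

G# is the root of G# half-diminished seventh, so the chord is in root position.
A seventh chord in root position is figured 7/5/3, conventionally abbreviated 7.

7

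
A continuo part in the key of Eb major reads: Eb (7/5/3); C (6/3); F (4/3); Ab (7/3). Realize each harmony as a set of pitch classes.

Eb, G, Bb, D | C, Eb, Ab | F, Ab, Bb, D | Ab, C, Eb, G

Eb (7/5/3): Eb, G, Bb, D.
C (6/3): C, Eb, Ab.
F (6/4/3): F, Ab, Bb, D.
Ab (7/5/3): Ab, C, Eb, G.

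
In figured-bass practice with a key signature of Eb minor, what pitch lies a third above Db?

F

Counting 2 letter steps above Db lands on F; in Eb minor, that letter is F.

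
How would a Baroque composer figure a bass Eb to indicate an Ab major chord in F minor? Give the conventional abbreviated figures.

6/4

Eb is the fifth of Ab major, so the chord is in second inversion.
A triad in second inversion is figured 6/4, conventionally abbreviated 6/4.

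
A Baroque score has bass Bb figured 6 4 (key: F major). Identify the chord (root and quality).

E diminished

The figures 6 4 indicate a triad in second inversion.
In second inversion the root lies a fourth above the bass: a fourth above Bb in F major is E.
The chord tones are Bb, E, G, giving E diminished.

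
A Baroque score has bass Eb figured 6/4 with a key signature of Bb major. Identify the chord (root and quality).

A diminished

The figures 6/4 indicate a triad in second inversion.
In second inversion the root lies a fourth above the bass: a fourth above Eb in Bb major is A.
The chord tones are Eb, A, C, giving A diminished.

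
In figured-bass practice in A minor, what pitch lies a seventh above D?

C

Counting 6 letter steps above D lands on C; in A minor, that letter is C.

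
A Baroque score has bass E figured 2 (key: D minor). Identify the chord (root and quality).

The figures 2 indicate a seventh chord in third inversion.
In third inversion the root lies a second above the bass: a second above E in D minor is F.
The chord tones are E, F, A, C, giving F major seventh.

F major seventh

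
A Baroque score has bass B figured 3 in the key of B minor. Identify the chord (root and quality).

The figures 3 indicate a triad in root position.
In root position the bass is the root, so the root is B.
The chord tones are B, D, F#, giving B minor.

B minor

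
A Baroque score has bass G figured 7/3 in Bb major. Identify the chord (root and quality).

G minor seventh

The figures 7/3 indicate a seventh chord in root position.
In root position the bass is the root, so the root is G.
The chord tones are G, Bb, D, F, giving G minor seventh.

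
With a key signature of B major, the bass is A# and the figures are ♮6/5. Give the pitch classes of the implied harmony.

The written figures ♮6/5 are shorthand for 6/5/3: the 3 is implied.
A third above A# in this key is C#.
A fifth above A# in this key is E.
A sixth above A# in this key is F#, made natural (F) by the ♮ figure.

A#, C#, E, F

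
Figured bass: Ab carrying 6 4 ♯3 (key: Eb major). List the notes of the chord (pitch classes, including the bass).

A third above Ab in this key is C, raised to C# by the sharp.
A fourth above Ab in this key is D.
A sixth above Ab in this key is F.

Ab, C#, D, F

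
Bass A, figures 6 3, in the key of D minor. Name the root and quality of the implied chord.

F major

The figures 6 3 indicate a triad in first inversion.
In first inversion the root lies a sixth above the bass: a sixth above A in D minor is F.
The chord tones are A, C, F, giving F major.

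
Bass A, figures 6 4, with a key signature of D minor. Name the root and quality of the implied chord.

The figures 6 4 indicate a triad in second inversion.
In second inversion the root lies a fourth above the bass: a fourth above A in D minor is D.
The chord tones are A, D, F, giving D minor.

D minor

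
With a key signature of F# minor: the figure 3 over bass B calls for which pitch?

D

Counting 2 letter steps above B lands on D; in F# minor, that letter is D.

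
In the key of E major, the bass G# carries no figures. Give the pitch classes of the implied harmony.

An unfigured bass implies 5/3.
A third above G# in this key is B.
A fifth above G# in this key is D#.
Together with the bass G#, this spells G# minor in root position.

G#, B, D#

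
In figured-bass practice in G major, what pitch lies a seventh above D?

Counting 6 letter steps above D lands on C; in G major, that letter is C.

C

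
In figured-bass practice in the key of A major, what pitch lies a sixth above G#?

Counting 5 letter steps above G# lands on E; in A major, that letter is E.

E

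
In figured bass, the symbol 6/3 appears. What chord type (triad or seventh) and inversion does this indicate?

Intervals of 6/3 above the bass form a triad; the bass is the third, so this is first inversion.

triad, first inversion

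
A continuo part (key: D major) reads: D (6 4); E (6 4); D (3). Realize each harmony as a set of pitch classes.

D (6/4): D, G, B.
E (6/4): E, A, C#.
D (5/3): D, F#, A.

D, G, B | E, A, C# | D, F#, A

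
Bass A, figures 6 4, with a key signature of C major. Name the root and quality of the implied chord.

The figures 6 4 indicate a triad in second inversion.
In second inversion the root lies a fourth above the bass: a fourth above A in C major is D.
The chord tones are A, D, F, giving D minor.

D minor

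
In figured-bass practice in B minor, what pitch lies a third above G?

B

Counting 2 letter steps above G lands on B; in B minor, that letter is B.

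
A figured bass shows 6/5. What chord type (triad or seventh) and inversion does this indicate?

6/5 is shorthand for 6/5/3.
Intervals of 6/5/3 above the bass form a seventh chord; the bass is the third, so this is first inversion.

seventh chord, first inversion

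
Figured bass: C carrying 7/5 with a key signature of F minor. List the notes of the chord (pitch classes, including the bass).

C, Eb, G, Bb

The written figures 7/5 are shorthand for 7/5/3: the 3 is implied.
A third above C in this key is Eb.
A fifth above C in this key is G.
A seventh above C in this key is Bb.
Together with the bass C, this spells C minor seventh in root position.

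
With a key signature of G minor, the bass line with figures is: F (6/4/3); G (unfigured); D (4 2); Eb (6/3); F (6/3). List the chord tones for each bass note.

F, A, Bb, D | G, Bb, D | D, Eb, G, Bb | Eb, G, C | F, A, D

F (6/4/3): F, A, Bb, D.
G (5/3): G, Bb, D.
D (6/4/2): D, Eb, G, Bb.
Eb (6/3): Eb, G, C.
F (6/3): F, A, D.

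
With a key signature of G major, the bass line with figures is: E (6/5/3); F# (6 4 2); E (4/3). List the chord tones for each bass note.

E (6/5/3): E, G, B, C.
F# (6/4/2): F#, G, B, D.
E (6/4/3): E, G, A, C.

E, G, B, C | F#, G, B, D | E, G, A, C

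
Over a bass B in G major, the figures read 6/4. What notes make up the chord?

A fourth above B in this key is E.
A sixth above B in this key is G.
Together with the bass B, this spells E minor in second inversion.

B, E, G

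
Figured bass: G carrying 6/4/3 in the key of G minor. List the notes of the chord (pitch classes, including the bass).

A third above G in this key is Bb.
A fourth above G in this key is C.
A sixth above G in this key is Eb.
Together with the bass G, this spells C minor seventh in second inversion.

G, Bb, C, Eb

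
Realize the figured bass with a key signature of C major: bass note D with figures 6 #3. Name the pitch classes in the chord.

D, F#, B

A third above D in this key is F, raised to F# by the sharp.
A sixth above D in this key is B.
Together with the bass D, this spells B minor in first inversion.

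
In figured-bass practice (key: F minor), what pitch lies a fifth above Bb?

Counting 4 letter steps above Bb lands on F; in F minor, that letter is F.

F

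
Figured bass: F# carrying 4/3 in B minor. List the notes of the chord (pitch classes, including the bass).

The written figures 4/3 are shorthand for 6/4/3: the 6 is implied.
A third above F# in this key is A.
A fourth above F# in this key is B.
A sixth above F# in this key is D.
Together with the bass F#, this spells B minor seventh in second inversion.

F#, A, B, D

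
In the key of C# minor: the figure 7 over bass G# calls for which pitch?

Counting 6 letter steps above G# lands on F; in C# minor, that letter is F#.

F#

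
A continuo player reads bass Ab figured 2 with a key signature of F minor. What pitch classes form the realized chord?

The written figures 2 are shorthand for 6/4/2: the 6/4 are implied.
A second above Ab in this key is Bb.
A fourth above Ab in this key is Db.
A sixth above Ab in this key is F.
Together with the bass Ab, this spells Bb minor seventh in third inversion.

Ab, Bb, Db, F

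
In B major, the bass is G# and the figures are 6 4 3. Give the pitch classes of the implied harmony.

A third above G# in this key is B.
A fourth above G# in this key is C#.
A sixth above G# in this key is E.
Together with the bass G#, this spells C# minor seventh in second inversion.

G#, B, C#, E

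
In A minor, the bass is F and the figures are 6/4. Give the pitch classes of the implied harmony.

F, B, D

A fourth above F in this key is B.
A sixth above F in this key is D.
Together with the bass F, this spells B diminished in second inversion.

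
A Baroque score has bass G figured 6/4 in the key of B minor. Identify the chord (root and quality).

The figures 6/4 indicate a triad in second inversion.
In second inversion the root lies a fourth above the bass: a fourth above G in B minor is C#.
The chord tones are G, C#, E, giving C# diminished.

C# diminished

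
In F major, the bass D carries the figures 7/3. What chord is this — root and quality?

The figures 7/3 indicate a seventh chord in root position.
In root position the bass is the root, so the root is D.
The chord tones are D, F, A, C, giving D minor seventh.

D minor seventh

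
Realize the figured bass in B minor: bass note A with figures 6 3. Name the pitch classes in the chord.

A, C#, F#

A third above A in this key is C#.
A sixth above A in this key is F#.
Together with the bass A, this spells F# minor in first inversion.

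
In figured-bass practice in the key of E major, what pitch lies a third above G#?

B

Counting 2 letter steps above G# lands on B; in E major, that letter is B.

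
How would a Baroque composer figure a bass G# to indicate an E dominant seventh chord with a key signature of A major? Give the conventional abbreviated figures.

6/5

G# is the third of E dominant seventh, so the chord is in first inversion.
A seventh chord in first inversion is figured 6/5/3, conventionally abbreviated 6/5.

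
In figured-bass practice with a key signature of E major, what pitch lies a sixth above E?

C#

Counting 5 letter steps above E lands on C; in E major, that letter is C#.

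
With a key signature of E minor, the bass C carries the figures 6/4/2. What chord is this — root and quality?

The figures 6/4/2 indicate a seventh chord in third inversion.
In third inversion the root lies a second above the bass: a second above C in E minor is D.
The chord tones are C, D, F#, A, giving D dominant seventh.

D dominant seventh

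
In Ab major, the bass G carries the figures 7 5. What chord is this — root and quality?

The figures 7 5 indicate a seventh chord in root position.
In root position the bass is the root, so the root is G.
The chord tones are G, Bb, Db, F, giving G half-diminished seventh.

G half-diminished seventh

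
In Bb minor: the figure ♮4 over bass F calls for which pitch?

B

Counting 3 letter steps above F lands on B; in Bb minor, that letter is Bb.
The ♮4 figure makes it natural, giving B.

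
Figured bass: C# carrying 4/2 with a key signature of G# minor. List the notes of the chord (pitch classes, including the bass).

The written figures 4/2 are shorthand for 6/4/2: the 6 is implied.
A second above C# in this key is D#.
A fourth above C# in this key is F#.
A sixth above C# in this key is A#.
Together with the bass C#, this spells D# minor seventh in third inversion.

C#, D#, F#, A#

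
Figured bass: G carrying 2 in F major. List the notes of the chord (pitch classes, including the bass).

G, A, C, E

The written figures 2 are shorthand for 6/4/2: the 6/4 are implied.
A second above G in this key is A.
A fourth above G in this key is C.
A sixth above G in this key is E.
Together with the bass G, this spells A minor seventh in third inversion.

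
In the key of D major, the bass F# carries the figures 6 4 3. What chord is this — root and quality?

The figures 6 4 3 indicate a seventh chord in second inversion.
In second inversion the root lies a fourth above the bass: a fourth above F# in D major is B.
The chord tones are F#, A, B, D, giving B minor seventh.

B minor seventh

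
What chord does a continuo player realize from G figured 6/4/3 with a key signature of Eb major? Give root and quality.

The figures 6/4/3 indicate a seventh chord in second inversion.
In second inversion the root lies a fourth above the bass: a fourth above G in Eb major is C.
The chord tones are G, Bb, C, Eb, giving C minor seventh.

C minor seventh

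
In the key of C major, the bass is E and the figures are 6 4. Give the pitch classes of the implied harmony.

E, A, C

A fourth above E in this key is A.
A sixth above E in this key is C.
Together with the bass E, this spells A minor in second inversion.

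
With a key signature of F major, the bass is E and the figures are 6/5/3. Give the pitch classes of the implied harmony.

E, G, Bb, C

A third above E in this key is G.
A fifth above E in this key is Bb.
A sixth above E in this key is C.
Together with the bass E, this spells C dominant seventh in first inversion.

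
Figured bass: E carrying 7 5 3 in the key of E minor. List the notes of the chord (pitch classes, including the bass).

E, G, B, D

A third above E in this key is G.
A fifth above E in this key is B.
A seventh above E in this key is D.
Together with the bass E, this spells E minor seventh in root position.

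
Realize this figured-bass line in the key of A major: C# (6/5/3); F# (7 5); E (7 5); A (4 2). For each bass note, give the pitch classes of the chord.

C# (6/5/3): C#, E, G#, A.
F# (7/5/3): F#, A, C#, E.
E (7/5/3): E, G#, B, D.
A (6/4/2): A, B, D, F#.

C#, E, G#, A | F#, A, C#, E | E, G#, B, D | A, B, D, F#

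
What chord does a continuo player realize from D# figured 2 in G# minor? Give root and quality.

The figures 2 indicate a seventh chord in third inversion.
In third inversion the root lies a second above the bass: a second above D# in G# minor is E.
The chord tones are D#, E, G#, B, giving E major seventh.

E major seventh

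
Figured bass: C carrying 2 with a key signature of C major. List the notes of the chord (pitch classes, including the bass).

C, D, F, A

The written figures 2 are shorthand for 6/4/2: the 6/4 are implied.
A second above C in this key is D.
A fourth above C in this key is F.
A sixth above C in this key is A.
Together with the bass C, this spells D minor seventh in third inversion.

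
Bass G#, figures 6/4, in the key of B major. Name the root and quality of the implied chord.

C# minor

The figures 6/4 indicate a triad in second inversion.
In second inversion the root lies a fourth above the bass: a fourth above G# in B major is C#.
The chord tones are G#, C#, E, giving C# minor.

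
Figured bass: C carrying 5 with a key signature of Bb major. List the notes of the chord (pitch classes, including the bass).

The written figures 5 are shorthand for 5/3: the 3 is implied.
A third above C in this key is Eb.
A fifth above C in this key is G.
Together with the bass C, this spells C minor in root position.

C, Eb, G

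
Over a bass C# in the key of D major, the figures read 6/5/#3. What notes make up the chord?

A third above C# in this key is E, raised to E# by the sharp.
A fifth above C# in this key is G.
A sixth above C# in this key is A.
Together with the bass C#, this spells A augmented seventh in first inversion.

C#, E#, G, A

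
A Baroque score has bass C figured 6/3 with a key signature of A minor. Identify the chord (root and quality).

A minor

The figures 6/3 indicate a triad in first inversion.
In first inversion the root lies a sixth above the bass: a sixth above C in A minor is A.
The chord tones are C, E, A, giving A minor.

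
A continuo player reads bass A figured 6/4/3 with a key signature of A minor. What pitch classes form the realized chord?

A third above A in this key is C.
A fourth above A in this key is D.
A sixth above A in this key is F.
Together with the bass A, this spells D minor seventh in second inversion.

A, C, D, F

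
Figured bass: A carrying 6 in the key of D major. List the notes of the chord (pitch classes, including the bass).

The written figures 6 are shorthand for 6/3: the 3 is implied.
A third above A in this key is C#.
A sixth above A in this key is F#.
Together with the bass A, this spells F# minor in first inversion.

A, C#, F#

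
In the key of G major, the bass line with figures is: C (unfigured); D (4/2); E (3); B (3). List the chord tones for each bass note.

C (5/3): C, E, G.
D (6/4/2): D, E, G, B.
E (5/3): E, G, B.
B (5/3): B, D, F#.

C, E, G | D, E, G, B | E, G, B | B, D, F#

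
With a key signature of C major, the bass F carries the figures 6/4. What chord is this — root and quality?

The figures 6/4 indicate a triad in second inversion.
In second inversion the root lies a fourth above the bass: a fourth above F in C major is B.
The chord tones are F, B, D, giving B diminished.

B diminished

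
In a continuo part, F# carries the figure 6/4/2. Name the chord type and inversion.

seventh chord, third inversion

Intervals of 6/4/2 above the bass form a seventh chord; the bass is the seventh, so this is third inversion.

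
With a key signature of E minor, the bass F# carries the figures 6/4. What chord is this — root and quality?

B minor

The figures 6/4 indicate a triad in second inversion.
In second inversion the root lies a fourth above the bass: a fourth above F# in E minor is B.
The chord tones are F#, B, D, giving B minor.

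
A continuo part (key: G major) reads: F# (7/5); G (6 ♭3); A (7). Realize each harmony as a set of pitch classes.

F# (7/5/3): F#, A, C, E.
G (6/b3): G, Bb, E.
A (7/5/3): A, C, E, G.

F#, A, C, E | G, Bb, E | A, C, E, G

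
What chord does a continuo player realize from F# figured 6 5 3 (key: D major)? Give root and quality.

The figures 6 5 3 indicate a seventh chord in first inversion.
In first inversion the root lies a sixth above the bass: a sixth above F# in D major is D.
The chord tones are F#, A, C#, D, giving D major seventh.

D major seventh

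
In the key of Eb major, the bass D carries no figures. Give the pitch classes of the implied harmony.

An unfigured bass implies 5/3.
A third above D in this key is F.
A fifth above D in this key is Ab.
Together with the bass D, this spells D diminished in root position.

D, F, Ab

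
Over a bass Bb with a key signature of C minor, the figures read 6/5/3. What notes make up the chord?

A third above Bb in this key is D.
A fifth above Bb in this key is F.
A sixth above Bb in this key is G.
Together with the bass Bb, this spells G minor seventh in first inversion.

Bb, D, F, G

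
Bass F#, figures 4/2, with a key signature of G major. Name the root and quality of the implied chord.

The figures 4/2 indicate a seventh chord in third inversion.
In third inversion the root lies a second above the bass: a second above F# in G major is G.
The chord tones are F#, G, B, D, giving G major seventh.

G major seventh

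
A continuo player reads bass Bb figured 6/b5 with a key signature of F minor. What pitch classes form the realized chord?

Bb, Db, Fb, G

The written figures 6/b5 are shorthand for 6/5/3: the 3 is implied.
A third above Bb in this key is Db.
A fifth above Bb in this key is F, lowered to Fb by the flat.
A sixth above Bb in this key is G.
Together with the bass Bb, this spells G diminished seventh in first inversion.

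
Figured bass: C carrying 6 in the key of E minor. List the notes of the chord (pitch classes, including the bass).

C, E, A

The written figures 6 are shorthand for 6/3: the 3 is implied.
A third above C in this key is E.
A sixth above C in this key is A.
Together with the bass C, this spells A minor in first inversion.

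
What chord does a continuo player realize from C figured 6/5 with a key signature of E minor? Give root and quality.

A minor seventh

The figures 6/5 indicate a seventh chord in first inversion.
In first inversion the root lies a sixth above the bass: a sixth above C in E minor is A.
The chord tones are C, E, G, A, giving A minor seventh.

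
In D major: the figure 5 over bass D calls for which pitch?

Counting 4 letter steps above D lands on A; in D major, that letter is A.

A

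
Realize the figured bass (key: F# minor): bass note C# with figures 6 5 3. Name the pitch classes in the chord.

C#, E, G#, A

A third above C# in this key is E.
A fifth above C# in this key is G#.
A sixth above C# in this key is A.
Together with the bass C#, this spells A major seventh in first inversion.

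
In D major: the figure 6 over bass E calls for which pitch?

C#

Counting 5 letter steps above E lands on C; in D major, that letter is C#.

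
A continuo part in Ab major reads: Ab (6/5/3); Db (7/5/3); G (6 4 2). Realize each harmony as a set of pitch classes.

Ab (6/5/3): Ab, C, Eb, F.
Db (7/5/3): Db, F, Ab, C.
G (6/4/2): G, Ab, C, Eb.

Ab, C, Eb, F | Db, F, Ab, C | G, Ab, C, Eb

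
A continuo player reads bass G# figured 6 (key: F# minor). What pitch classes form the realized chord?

The written figures 6 are shorthand for 6/3: the 3 is implied.
A third above G# in this key is B.
A sixth above G# in this key is E.
Together with the bass G#, this spells E major in first inversion.

G#, B, E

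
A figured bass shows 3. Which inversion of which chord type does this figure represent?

3 is shorthand for 5/3.
Intervals of 5/3 above the bass form a triad; the bass is the root, so this is root position.

triad, root position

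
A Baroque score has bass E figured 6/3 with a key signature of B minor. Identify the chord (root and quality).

C# diminished

The figures 6/3 indicate a triad in first inversion.
In first inversion the root lies a sixth above the bass: a sixth above E in B minor is C#.
The chord tones are E, G, C#, giving C# diminished.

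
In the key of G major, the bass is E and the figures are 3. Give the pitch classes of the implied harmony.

E, G, B

The written figures 3 are shorthand for 5/3: the 5 is implied.
A third above E in this key is G.
A fifth above E in this key is B.
Together with the bass E, this spells E minor in root position.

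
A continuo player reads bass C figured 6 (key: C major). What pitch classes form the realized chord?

C, E, A

The written figures 6 are shorthand for 6/3: the 3 is implied.
A third above C in this key is E.
A sixth above C in this key is A.
Together with the bass C, this spells A minor in first inversion.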